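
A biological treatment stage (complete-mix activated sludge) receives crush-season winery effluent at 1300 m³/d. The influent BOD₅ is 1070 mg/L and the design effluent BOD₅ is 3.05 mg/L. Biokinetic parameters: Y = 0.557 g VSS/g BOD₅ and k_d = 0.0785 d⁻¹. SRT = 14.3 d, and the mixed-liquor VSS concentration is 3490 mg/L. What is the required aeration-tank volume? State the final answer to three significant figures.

From the SRT design equation V = Y Q (S₀−S) θ_c / [X (1 + k_d θ_c)] = 0.557 × 1300 × (1070 − 3.05) × 14.3 / [3490 × (1 + 0.0785 × 14.3)] = 1.1×10^7 / 7408 = 1491 m³.

V ≈ 1490 m³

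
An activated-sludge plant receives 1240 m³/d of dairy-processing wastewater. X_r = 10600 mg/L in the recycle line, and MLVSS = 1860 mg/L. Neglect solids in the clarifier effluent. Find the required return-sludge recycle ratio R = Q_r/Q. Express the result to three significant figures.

R ≈ 0.213

R = Q_r/Q = X/(X_r − X) = 1860 / (10600 − 1860) = 0.2128.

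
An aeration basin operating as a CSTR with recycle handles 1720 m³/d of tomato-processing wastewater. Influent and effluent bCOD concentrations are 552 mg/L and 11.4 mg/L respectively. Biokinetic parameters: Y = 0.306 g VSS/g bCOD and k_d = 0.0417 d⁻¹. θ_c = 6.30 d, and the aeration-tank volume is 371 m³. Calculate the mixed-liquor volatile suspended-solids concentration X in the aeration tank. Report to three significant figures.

From V·X·(1 + k_d·θ_c) = Y·Q·(S₀ − S)·θ_c: X = 0.306 × 1720 × (552 − 11.4) × 6.30 / [371 × (1 + 0.0417 × 6.30)] = 3826 mg/L.

X ≈ 3830 mg/L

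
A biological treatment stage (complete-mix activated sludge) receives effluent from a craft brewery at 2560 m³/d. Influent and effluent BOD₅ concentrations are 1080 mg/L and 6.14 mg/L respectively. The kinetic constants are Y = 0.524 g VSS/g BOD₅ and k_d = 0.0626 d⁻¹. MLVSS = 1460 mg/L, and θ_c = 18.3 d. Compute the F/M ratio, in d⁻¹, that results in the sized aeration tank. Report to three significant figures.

From the SRT design equation V = Y Q (S₀−S) θ_c / [X (1 + k_d θ_c)] = 0.524 × 2560 × (1080 − 6.14) × 18.3 / [1460 × (1 + 0.0626 × 18.3)] = 2.64×10^7 / 3133 = 8415 m³.
F/M = applied load / biomass = Q·S₀/(V·X) = 2560 × 1080 / (8415 × 1460) = 0.2250 d⁻¹.

F/M ≈ 0.225 d⁻¹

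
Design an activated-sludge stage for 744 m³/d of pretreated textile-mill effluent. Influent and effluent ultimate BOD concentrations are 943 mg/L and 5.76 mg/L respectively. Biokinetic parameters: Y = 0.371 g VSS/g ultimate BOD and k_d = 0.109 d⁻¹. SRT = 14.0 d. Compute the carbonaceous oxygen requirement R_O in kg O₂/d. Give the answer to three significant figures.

R_O ≈ 552 kg O₂/d

The observed yield is Y_obs = Y/(1 + k_d·θ_c) = 0.371 / (1 + 0.109 × 14.0) = 0.371 / 2.526 = 0.1469 g VSS per g ultimate BOD removed.
Mass of ultimate BOD removed per day: Q(S₀ − S) = 744 × 937.2 g/m³ = 697.3 kg/d.
Biomass synthesised: P_X = Y_obs × 697.3 = 102.4 kg VSS/d.
Carbonaceous O₂ demand = substrate oxidised − cell-mass equivalent = 697.3 − 1.42 × 102.4 = 551.9 kg O₂/d.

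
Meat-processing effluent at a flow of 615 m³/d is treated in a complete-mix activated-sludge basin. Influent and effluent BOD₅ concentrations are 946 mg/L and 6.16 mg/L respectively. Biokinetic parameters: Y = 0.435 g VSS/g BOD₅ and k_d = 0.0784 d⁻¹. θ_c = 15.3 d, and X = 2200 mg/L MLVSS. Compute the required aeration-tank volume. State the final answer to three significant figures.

Steady-state biomass mass balance: V·X·(1 + k_d·θ_c) = Y·Q·(S₀ − S)·θ_c, so V = 0.435 × 615 × (946 − 6.16) × 15.3 / [2200 × (1 + 0.0784 × 15.3)] = 3.85×10^6 / 4839 = 795.0 m³.

V ≈ 795 m³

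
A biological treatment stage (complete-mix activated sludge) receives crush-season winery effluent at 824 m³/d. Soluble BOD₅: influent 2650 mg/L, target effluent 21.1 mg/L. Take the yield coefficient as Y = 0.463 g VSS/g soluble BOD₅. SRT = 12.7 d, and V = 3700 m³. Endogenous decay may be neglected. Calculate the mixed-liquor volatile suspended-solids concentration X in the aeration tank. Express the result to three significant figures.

From V·X = Y·Q·(S₀ − S)·θ_c (decay neglected): X = 0.463 × 824 × (2650 − 21.1) × 12.7 / 3700 = 3443 mg/L.

X ≈ 3440 mg/L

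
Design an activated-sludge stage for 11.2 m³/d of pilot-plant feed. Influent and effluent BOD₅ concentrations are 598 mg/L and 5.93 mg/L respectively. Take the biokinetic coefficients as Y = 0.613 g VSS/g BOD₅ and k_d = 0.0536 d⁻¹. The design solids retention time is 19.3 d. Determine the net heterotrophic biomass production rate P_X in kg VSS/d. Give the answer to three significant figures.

P_X ≈ 2.00 kg VSS/d

Y_obs = Y / (1 + k_d θ_c) = 0.613 / (1 + 0.0536 × 19.3) = 0.613 / 2.034 = 0.3013.
Substrate removed = Q·(S₀ − S) = 11.2 m³/d × (598 − 5.93) g/m³ = 6.63×10^3 g/d = 6.631 kg/d.
P_X = Y_obs · Q(S₀ − S) = 0.3013 × 6.631 = 1.998 kg VSS/d.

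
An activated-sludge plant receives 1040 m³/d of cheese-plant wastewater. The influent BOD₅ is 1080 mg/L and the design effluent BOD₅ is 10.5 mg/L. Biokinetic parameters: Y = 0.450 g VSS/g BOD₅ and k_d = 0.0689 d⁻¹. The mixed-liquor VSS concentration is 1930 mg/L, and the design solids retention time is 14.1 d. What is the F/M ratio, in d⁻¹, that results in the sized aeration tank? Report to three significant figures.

F/M ≈ 0.314 d⁻¹

From the SRT design equation V = Y Q (S₀−S) θ_c / [X (1 + k_d θ_c)] = 0.450 × 1040 × (1080 − 10.5) × 14.1 / [1930 × (1 + 0.0689 × 14.1)] = 7.06×10^6 / 3805 = 1855 m³.
F/M = applied load / biomass = Q·S₀/(V·X) = 1040 × 1080 / (1855 × 1930) = 0.3138 d⁻¹.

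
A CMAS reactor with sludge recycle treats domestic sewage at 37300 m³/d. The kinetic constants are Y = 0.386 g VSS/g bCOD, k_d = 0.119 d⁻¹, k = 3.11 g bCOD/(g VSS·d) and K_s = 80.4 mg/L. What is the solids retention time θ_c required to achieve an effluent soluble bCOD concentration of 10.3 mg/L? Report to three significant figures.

θ_c ≈ 57.7 d

From 1/θ_c = Y·k·S/(K_s + S) − k_d: Y·k·S/(K_s+S) = 0.386 × 3.11 × 10.3 / (80.4 + 10.3) = 0.1363 d⁻¹.
θ_c = 1/(μ − k_d) = 1/(0.1363 − 0.119) = 1/0.01733 = 57.72 d.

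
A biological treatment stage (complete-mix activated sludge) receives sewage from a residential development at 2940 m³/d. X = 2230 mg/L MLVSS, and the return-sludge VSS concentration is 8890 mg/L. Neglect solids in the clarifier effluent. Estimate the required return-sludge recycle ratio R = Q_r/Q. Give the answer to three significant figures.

Mass balance around the secondary clarifier (neglecting effluent solids): R = X / (X_r − X) = 2230 / (8890 − 2230) = 0.3348.

R ≈ 0.335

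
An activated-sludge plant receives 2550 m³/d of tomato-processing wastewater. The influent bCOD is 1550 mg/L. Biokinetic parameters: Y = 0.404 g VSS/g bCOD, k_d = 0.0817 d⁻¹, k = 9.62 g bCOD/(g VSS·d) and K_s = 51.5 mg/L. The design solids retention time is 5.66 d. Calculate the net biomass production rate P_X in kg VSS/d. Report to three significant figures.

P_X ≈ 1090 kg VSS/d

Effluent substrate depends only on kinetics and SRT: S = K_s(1 + k_d θ_c) / [θ_c(Yk − k_d) − 1] = 51.5 × (1 + 0.0817 × 5.66) / [5.66 × (0.404 × 9.62 − 0.0817) − 1] = 75.31 / 20.54 = 3.668 mg/L.
The observed yield is Y_obs = Y/(1 + k_d·θ_c) = 0.404 / (1 + 0.0817 × 5.66) = 0.404 / 1.462 = 0.2763 g VSS per g bCOD removed.
Substrate removed = Q·(S₀ − S) = 2550 m³/d × (1550 − 3.67) g/m³ = 3.94×10^6 g/d = 3943 kg/d.
Biomass produced: P_X = Y_obs·Q·ΔS = 0.2763 × 3943 ≈ 1089 kg VSS/d.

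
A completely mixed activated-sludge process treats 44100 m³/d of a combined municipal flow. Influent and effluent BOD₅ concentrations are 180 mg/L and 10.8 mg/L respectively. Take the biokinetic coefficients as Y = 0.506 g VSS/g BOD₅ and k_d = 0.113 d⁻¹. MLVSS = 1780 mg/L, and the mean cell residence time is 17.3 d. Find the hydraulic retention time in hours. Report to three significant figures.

τ ≈ 6.76 h

Rearranging the biomass balance for a CMAS with decay, V = Y·Q·ΔS·θ_c / [X·(1+k_d θ_c)] = 0.506 × 44100 × (180 − 10.8) × 17.3 / [1780 × (1 + 0.113 × 17.3)] = 6.53×10^7 / 5260 = 12419 m³.
τ = V/Q = 12419/44100 = 0.2816 d, or 6.758 h.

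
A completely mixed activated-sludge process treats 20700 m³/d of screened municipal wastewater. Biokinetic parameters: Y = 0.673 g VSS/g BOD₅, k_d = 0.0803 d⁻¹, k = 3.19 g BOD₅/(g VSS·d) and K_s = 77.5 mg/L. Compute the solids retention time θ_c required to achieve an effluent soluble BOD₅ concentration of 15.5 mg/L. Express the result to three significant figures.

θ_c ≈ 3.60 d

Specific growth rate at S = 15.5 mg/L: μ = YkS/(K_s+S) = 0.673·3.19·15.5/(77.5+15.5) = 0.3578 d⁻¹.
Then 1/θ_c = μ − k_d = 0.3578 − 0.0803 = 0.2775 d⁻¹, giving θ_c = 3.603 d.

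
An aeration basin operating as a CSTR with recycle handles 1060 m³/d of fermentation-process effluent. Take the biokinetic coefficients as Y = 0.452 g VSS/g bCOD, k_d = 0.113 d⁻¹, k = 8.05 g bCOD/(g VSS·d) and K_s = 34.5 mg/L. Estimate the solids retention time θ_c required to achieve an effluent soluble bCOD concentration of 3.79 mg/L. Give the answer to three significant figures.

θ_c ≈ 4.05 d

At the target effluent, Y k S/(K_s+S) = 0.452×8.05×3.79/38.29 = 0.3602 d⁻¹.
Then 1/θ_c = μ − k_d = 0.3602 − 0.113 = 0.2472 d⁻¹, giving θ_c = 4.046 d.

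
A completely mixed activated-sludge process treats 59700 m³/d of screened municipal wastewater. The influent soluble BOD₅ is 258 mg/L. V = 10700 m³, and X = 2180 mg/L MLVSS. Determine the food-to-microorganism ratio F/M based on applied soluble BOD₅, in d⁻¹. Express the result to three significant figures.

F/M = applied load / biomass = Q·S₀/(V·X) = 59700 × 258 / (10700 × 2180) = 0.6603 d⁻¹.

F/M ≈ 0.660 d⁻¹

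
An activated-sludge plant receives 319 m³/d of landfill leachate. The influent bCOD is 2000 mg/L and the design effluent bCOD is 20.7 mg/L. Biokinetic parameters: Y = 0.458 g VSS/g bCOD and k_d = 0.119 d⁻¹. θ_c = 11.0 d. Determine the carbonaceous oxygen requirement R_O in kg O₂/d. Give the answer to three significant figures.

Observed yield with endogenous decay: Y_obs = Y / (1 + k_d·θ_c) = 0.458 / (1 + 0.119 × 11.0) = 0.458 / 2.309 = 0.1984 g VSS/g bCOD.
Q·(S₀ − S) = 319 × (2000 − 20.7) × 10⁻³ = 631.4 kg/d removed.
Biomass synthesised: P_X = Y_obs × 631.4 = 125.2 kg VSS/d.
R_O = Q·ΔS − 1.42 P_X = 631.4 − 177.8 = 453.6 kg O₂/d.

R_O ≈ 454 kg O₂/d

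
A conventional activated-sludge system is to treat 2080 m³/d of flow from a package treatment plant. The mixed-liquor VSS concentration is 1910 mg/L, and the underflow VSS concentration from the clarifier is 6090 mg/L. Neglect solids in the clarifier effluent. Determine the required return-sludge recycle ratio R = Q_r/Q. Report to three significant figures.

R = Q_r/Q = X/(X_r − X) = 1910 / (6090 − 1910) = 0.4569.

R ≈ 0.457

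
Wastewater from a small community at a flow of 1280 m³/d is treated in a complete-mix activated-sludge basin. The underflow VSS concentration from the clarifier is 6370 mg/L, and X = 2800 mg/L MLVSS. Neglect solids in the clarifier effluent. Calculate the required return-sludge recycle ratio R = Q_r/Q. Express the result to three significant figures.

R ≈ 0.784

Mass balance around the secondary clarifier (neglecting effluent solids): R = X / (X_r − X) = 2800 / (6370 − 2800) = 0.7843.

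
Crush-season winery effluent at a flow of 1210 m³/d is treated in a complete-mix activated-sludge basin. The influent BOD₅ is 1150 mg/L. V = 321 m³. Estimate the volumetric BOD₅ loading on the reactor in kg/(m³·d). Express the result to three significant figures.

L_v ≈ 4.33 kg BOD₅/(m³·d)

Applied BOD₅ load per unit volume = Q·S₀/V = (1210 × 1150/1000)/321.0 = 4.335 kg BOD₅·m⁻³·d⁻¹.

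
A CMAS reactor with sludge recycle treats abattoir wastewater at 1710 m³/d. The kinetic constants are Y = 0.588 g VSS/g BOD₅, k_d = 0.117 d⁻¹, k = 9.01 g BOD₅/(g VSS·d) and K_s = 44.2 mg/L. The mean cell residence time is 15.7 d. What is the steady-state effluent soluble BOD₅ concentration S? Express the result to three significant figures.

S ≈ 1.56 mg/L

Effluent substrate depends only on kinetics and SRT: S = K_s(1 + k_d θ_c) / [θ_c(Yk − k_d) − 1] = 44.2 × (1 + 0.117 × 15.7) / [15.7 × (0.588 × 9.01 − 0.117) − 1] = 125.4 / 80.34 = 1.561 mg/L.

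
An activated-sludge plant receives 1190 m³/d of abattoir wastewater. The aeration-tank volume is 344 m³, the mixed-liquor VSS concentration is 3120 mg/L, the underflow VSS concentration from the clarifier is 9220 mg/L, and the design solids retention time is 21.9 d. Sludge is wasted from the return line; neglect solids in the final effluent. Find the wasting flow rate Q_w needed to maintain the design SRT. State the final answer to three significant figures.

Q_w ≈ 5.32 m³/d

Wasting from the return line (neglecting effluent solids): Q_w = V·X / (θ_c·X_r) = 344.0 × 3120 / (21.9 × 9220) = 5.315 m³/d.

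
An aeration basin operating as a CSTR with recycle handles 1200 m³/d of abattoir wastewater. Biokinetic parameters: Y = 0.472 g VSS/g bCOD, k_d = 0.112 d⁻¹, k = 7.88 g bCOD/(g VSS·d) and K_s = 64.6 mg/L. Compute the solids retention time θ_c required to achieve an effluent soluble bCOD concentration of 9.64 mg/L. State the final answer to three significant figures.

Specific growth rate at S = 9.64 mg/L: μ = YkS/(K_s+S) = 0.472·7.88·9.64/(64.6+9.64) = 0.4830 d⁻¹.
Then 1/θ_c = μ − k_d = 0.4830 − 0.112 = 0.3710 d⁻¹, giving θ_c = 2.696 d.

θ_c ≈ 2.70 d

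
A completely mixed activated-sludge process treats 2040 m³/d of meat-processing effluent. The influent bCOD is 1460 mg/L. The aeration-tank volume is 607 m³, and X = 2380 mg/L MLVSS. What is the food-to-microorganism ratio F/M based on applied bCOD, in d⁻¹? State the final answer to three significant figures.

F/M = Q·S₀ / (V·X) = 2040 × 1460 / (607.0 × 2380) = 2.062 g bCOD·(g VSS·d)⁻¹.

F/M ≈ 2.06 d⁻¹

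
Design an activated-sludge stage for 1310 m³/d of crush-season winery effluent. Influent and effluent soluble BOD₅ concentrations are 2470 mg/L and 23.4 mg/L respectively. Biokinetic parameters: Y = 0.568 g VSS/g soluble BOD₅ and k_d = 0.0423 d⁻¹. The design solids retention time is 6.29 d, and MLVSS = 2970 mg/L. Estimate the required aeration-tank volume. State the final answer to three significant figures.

V ≈ 3050 m³

From the SRT design equation V = Y Q (S₀−S) θ_c / [X (1 + k_d θ_c)] = 0.568 × 1310 × (2470 − 23.4) × 6.29 / [2970 × (1 + 0.0423 × 6.29)] = 1.15×10^7 / 3760 = 3045 m³.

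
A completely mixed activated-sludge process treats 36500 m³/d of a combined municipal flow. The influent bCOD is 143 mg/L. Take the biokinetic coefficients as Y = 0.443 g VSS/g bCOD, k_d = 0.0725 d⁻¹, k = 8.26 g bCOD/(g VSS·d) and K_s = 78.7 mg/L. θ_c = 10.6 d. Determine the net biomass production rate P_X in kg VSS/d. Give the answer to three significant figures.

For a completely mixed reactor with recycle the Lawrence–McCarty relation gives S = K_s·(1 + k_d·θ_c) / [θ_c·(Y·k − k_d) − 1] = 78.7 × (1 + 0.0725 × 10.6) / [10.6 × (0.443 × 8.26 − 0.0725) − 1] = 139.2 / 37.02 = 3.760 mg/L.
The observed yield is Y_obs = Y/(1 + k_d·θ_c) = 0.443 / (1 + 0.0725 × 10.6) = 0.443 / 1.768 = 0.2505 g VSS per g bCOD removed.
Q·(S₀ − S) = 36500 × (143 − 3.76) × 10⁻³ = 5082 kg/d removed.
Biomass produced: P_X = Y_obs·Q·ΔS = 0.2505 × 5082 ≈ 1273 kg VSS/d.

P_X ≈ 1270 kg VSS/d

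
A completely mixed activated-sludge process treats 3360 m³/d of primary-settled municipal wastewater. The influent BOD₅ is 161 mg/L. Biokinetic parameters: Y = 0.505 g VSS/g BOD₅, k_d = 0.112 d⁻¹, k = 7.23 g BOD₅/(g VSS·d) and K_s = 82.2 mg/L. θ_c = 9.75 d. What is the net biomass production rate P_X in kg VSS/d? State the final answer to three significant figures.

P_X ≈ 126 kg VSS/d

Effluent substrate depends only on kinetics and SRT: S = K_s(1 + k_d θ_c) / [θ_c(Yk − k_d) − 1] = 82.2 × (1 + 0.112 × 9.75) / [9.75 × (0.505 × 7.23 − 0.112) − 1] = 172.0 / 33.51 = 5.132 mg/L.
Observed yield with endogenous decay: Y_obs = Y / (1 + k_d·θ_c) = 0.505 / (1 + 0.112 × 9.75) = 0.505 / 2.092 = 0.2414 g VSS/g BOD₅.
ΔS = 161 − 5.13 = 155.9 mg/L, so the substrate removal rate is 3360 × 155.9/1000 = 523.7 kg BOD₅/d.
Net biomass production P_X = Y_obs × Q·(S₀ − S) = 0.2414 × 523.7 = 126.4 kg VSS/d.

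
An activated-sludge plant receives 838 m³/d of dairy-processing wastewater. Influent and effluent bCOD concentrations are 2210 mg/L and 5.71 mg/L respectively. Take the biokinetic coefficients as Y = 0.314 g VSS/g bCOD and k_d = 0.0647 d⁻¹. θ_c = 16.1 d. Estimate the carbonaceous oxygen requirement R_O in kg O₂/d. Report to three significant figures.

R_O ≈ 1440 kg O₂/d

Correct the yield for decay: Y_obs = Y/(1 + k_d θ_c) = 0.314 / (1 + 0.0647 × 16.1) = 0.314 / 2.042 = 0.1538.
Substrate removed = Q·(S₀ − S) = 838 m³/d × (2210 − 5.71) g/m³ = 1.85×10^6 g/d = 1847 kg/d.
P_X = Y_obs·Q·(S₀ − S) = 0.1538 × 1847 = 284.1 kg VSS/d.
R_O = Q·(S₀ − S) − 1.42·P_X = 1847 − 1.42 × 284.1 = 1444 kg O₂/d.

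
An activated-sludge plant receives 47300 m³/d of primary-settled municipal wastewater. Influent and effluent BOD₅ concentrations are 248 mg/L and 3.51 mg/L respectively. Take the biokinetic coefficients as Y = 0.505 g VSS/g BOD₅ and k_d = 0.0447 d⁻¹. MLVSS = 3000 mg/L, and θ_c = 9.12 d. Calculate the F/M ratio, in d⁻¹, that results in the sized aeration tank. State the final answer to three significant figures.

From the SRT design equation V = Y Q (S₀−S) θ_c / [X (1 + k_d θ_c)] = 0.505 × 47300 × (248 − 3.51) × 9.12 / [3000 × (1 + 0.0447 × 9.12)] = 5.33×10^7 / 4223 = 12612 m³.
F/M = applied load / biomass = Q·S₀/(V·X) = 47300 × 248 / (12612 × 3000) = 0.3100 d⁻¹.

F/M ≈ 0.310 d⁻¹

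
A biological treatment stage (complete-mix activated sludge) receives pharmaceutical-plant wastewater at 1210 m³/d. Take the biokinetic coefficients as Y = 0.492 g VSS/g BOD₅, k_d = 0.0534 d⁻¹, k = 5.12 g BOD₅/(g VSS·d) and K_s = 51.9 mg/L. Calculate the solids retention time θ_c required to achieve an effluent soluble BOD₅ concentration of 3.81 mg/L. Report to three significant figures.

From 1/θ_c = Y·k·S/(K_s + S) − k_d: Y·k·S/(K_s+S) = 0.492 × 5.12 × 3.81 / (51.9 + 3.81) = 0.1723 d⁻¹.
1/θ_c = 0.1723 − 0.0534 = 0.1189 d⁻¹, so θ_c = 8.412 d.

θ_c ≈ 8.41 d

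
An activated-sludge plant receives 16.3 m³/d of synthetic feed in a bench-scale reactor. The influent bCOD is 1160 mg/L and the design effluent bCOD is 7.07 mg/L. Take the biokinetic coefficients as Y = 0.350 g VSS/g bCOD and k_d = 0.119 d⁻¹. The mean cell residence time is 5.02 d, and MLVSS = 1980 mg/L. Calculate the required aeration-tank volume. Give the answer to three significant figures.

V ≈ 10.4 m³

From the SRT design equation V = Y Q (S₀−S) θ_c / [X (1 + k_d θ_c)] = 0.350 × 16.3 × (1160 − 7.07) × 5.02 / [1980 × (1 + 0.119 × 5.02)] = 3.3×10^4 / 3163 = 10.44 m³.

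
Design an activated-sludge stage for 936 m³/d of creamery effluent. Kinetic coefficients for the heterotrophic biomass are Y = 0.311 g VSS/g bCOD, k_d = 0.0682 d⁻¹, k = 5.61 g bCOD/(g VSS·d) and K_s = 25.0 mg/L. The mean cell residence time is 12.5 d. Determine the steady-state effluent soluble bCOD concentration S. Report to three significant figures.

S ≈ 2.32 mg/L

For a completely mixed reactor with recycle the Lawrence–McCarty relation gives S = K_s·(1 + k_d·θ_c) / [θ_c·(Y·k − k_d) − 1] = 25.0 × (1 + 0.0682 × 12.5) / [12.5 × (0.311 × 5.61 − 0.0682) − 1] = 46.31 / 19.96 = 2.321 mg/L.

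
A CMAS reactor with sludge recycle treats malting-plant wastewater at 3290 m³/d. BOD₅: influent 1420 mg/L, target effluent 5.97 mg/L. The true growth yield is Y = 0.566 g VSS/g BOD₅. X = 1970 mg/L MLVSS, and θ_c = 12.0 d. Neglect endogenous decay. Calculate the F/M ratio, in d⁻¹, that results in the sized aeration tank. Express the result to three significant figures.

F/M ≈ 0.148 d⁻¹

Biomass mass balance (decay neglected): V·X = Y·Q·(S₀ − S)·θ_c, so V = 0.566 × 3290 × (1420 − 5.97) × 12.0 / 1970 = 16039 m³.
F/M = applied load / biomass = Q·S₀/(V·X) = 3290 × 1420 / (16039 × 1970) = 0.1479 d⁻¹.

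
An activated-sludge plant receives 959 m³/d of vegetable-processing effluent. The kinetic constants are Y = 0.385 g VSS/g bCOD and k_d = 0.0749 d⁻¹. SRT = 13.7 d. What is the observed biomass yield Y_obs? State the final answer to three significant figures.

The observed yield is Y_obs = Y/(1 + k_d·θ_c) = 0.385 / (1 + 0.0749 × 13.7) = 0.385 / 2.026 = 0.1900 g VSS per g bCOD removed.

Y_obs ≈ 0.190 g VSS/g bCOD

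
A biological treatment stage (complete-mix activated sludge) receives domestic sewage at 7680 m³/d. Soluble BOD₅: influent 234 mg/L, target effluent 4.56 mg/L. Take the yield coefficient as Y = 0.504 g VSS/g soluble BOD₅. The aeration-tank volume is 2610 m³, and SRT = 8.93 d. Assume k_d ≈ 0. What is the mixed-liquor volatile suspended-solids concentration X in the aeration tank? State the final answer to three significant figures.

From V·X = Y·Q·(S₀ − S)·θ_c (decay neglected): X = 0.504 × 7680 × (234 − 4.56) × 8.93 / 2610 = 3039 mg/L.

X ≈ 3040 mg/L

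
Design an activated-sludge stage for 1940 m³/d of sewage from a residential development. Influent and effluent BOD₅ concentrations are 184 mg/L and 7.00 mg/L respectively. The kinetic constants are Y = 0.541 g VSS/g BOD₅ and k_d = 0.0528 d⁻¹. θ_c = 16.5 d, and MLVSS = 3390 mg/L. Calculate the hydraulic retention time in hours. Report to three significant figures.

τ ≈ 5.98 h

From the SRT design equation V = Y Q (S₀−S) θ_c / [X (1 + k_d θ_c)] = 0.541 × 1940 × (184 − 7.00) × 16.5 / [3390 × (1 + 0.0528 × 16.5)] = 3.07×10^6 / 6343 = 483.2 m³.
HRT = V/Q = 483.2 m³ / 1940 m³·d⁻¹ = 0.2491 d × 24 = 5.978 h.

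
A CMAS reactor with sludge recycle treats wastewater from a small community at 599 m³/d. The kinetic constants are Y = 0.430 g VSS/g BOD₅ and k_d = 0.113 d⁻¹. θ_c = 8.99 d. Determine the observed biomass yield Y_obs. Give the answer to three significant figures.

Correct the yield for decay: Y_obs = Y/(1 + k_d θ_c) = 0.430 / (1 + 0.113 × 8.99) = 0.430 / 2.016 = 0.2133.

Y_obs ≈ 0.213 g VSS/g BOD₅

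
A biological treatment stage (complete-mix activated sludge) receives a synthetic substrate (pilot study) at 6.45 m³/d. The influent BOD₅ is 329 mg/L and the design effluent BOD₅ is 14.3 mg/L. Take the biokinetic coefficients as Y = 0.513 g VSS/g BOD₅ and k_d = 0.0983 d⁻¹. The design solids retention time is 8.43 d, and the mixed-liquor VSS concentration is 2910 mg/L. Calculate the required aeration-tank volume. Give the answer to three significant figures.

Steady-state biomass mass balance: V·X·(1 + k_d·θ_c) = Y·Q·(S₀ − S)·θ_c, so V = 0.513 × 6.45 × (329 − 14.3) × 8.43 / [2910 × (1 + 0.0983 × 8.43)] = 8.78×10^3 / 5321 = 1.650 m³.

V ≈ 1.65 m³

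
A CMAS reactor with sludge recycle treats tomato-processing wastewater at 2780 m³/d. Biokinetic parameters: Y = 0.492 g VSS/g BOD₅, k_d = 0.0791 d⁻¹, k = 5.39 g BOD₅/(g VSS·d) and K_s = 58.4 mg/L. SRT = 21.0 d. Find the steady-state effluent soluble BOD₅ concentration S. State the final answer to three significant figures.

S ≈ 2.93 mg/L

Effluent substrate depends only on kinetics and SRT: S = K_s(1 + k_d θ_c) / [θ_c(Yk − k_d) − 1] = 58.4 × (1 + 0.0791 × 21.0) / [21.0 × (0.492 × 5.39 − 0.0791) − 1] = 155.4 / 53.03 = 2.931 mg/L.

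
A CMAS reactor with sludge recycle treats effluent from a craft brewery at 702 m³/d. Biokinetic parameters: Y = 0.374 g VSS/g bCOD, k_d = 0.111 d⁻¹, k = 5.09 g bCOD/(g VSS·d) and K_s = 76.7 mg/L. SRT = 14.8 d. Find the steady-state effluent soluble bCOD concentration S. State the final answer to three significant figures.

For a completely mixed reactor with recycle the Lawrence–McCarty relation gives S = K_s·(1 + k_d·θ_c) / [θ_c·(Y·k − k_d) − 1] = 76.7 × (1 + 0.111 × 14.8) / [14.8 × (0.374 × 5.09 − 0.111) − 1] = 202.7 / 25.53 = 7.939 mg/L.

S ≈ 7.94 mg/L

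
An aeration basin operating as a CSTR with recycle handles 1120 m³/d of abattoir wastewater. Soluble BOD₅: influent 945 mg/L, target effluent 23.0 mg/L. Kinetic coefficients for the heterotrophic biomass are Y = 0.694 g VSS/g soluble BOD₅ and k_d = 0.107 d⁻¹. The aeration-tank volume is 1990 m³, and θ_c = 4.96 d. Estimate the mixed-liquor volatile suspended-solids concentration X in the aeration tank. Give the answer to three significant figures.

X ≈ 1170 mg/L

From V·X·(1 + k_d·θ_c) = Y·Q·(S₀ − S)·θ_c: X = 0.694 × 1120 × (945 − 23.0) × 4.96 / [1990 × (1 + 0.107 × 4.96)] = 1167 mg/L.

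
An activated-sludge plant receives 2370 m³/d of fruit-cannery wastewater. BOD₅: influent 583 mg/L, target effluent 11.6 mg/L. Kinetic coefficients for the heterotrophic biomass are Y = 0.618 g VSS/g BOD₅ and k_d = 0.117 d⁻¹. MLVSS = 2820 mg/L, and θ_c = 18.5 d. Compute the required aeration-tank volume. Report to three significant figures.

V ≈ 1730 m³

Rearranging the biomass balance for a CMAS with decay, V = Y·Q·ΔS·θ_c / [X·(1+k_d θ_c)] = 0.618 × 2370 × (583 − 11.6) × 18.5 / [2820 × (1 + 0.117 × 18.5)] = 1.55×10^7 / 8924 = 1735 m³.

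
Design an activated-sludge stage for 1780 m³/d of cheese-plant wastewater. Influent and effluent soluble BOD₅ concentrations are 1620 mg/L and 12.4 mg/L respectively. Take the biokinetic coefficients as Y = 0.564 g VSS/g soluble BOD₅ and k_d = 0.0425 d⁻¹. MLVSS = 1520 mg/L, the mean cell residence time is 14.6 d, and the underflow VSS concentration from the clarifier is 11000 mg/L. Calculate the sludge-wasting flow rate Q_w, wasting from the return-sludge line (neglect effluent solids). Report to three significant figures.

From the SRT design equation V = Y Q (S₀−S) θ_c / [X (1 + k_d θ_c)] = 0.564 × 1780 × (1620 − 12.4) × 14.6 / [1520 × (1 + 0.0425 × 14.6)] = 2.36×10^7 / 2463 = 9566 m³.
Q_w = (V·X)/(θ_c X_r) = 9566 × 1520 / (14.6 × 11000) = 90.54 m³/d.

Q_w ≈ 90.5 m³/d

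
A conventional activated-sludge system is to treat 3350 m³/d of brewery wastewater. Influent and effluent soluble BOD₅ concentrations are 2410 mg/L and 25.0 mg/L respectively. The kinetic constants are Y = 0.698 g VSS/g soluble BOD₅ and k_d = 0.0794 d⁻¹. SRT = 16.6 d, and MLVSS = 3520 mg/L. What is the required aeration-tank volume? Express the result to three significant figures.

Rearranging the biomass balance for a CMAS with decay, V = Y·Q·ΔS·θ_c / [X·(1+k_d θ_c)] = 0.698 × 3350 × (2410 − 25.0) × 16.6 / [3520 × (1 + 0.0794 × 16.6)] = 9.26×10^7 / 8160 = 11346 m³.

V ≈ 11300 m³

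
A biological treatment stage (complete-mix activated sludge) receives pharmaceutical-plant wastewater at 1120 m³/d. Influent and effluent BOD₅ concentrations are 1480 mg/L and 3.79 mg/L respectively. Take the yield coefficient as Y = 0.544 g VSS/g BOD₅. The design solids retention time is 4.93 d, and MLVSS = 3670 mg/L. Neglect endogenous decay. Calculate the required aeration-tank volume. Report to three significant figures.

V ≈ 1210 m³

V·X = Y·Q·ΔS·θ_c gives V = 0.544 × 1120 × (1480 − 3.79) × 4.93 / 3670 = 1208 m³.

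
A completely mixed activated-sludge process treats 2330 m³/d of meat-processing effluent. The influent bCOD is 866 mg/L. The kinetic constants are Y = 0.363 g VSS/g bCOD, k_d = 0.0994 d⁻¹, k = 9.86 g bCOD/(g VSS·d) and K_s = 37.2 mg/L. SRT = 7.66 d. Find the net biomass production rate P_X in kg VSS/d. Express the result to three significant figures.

For a completely mixed reactor with recycle the Lawrence–McCarty relation gives S = K_s·(1 + k_d·θ_c) / [θ_c·(Y·k − k_d) − 1] = 37.2 × (1 + 0.0994 × 7.66) / [7.66 × (0.363 × 9.86 − 0.0994) − 1] = 65.52 / 25.66 = 2.554 mg/L.
Observed yield with endogenous decay: Y_obs = Y / (1 + k_d·θ_c) = 0.363 / (1 + 0.0994 × 7.66) = 0.363 / 1.761 = 0.2061 g VSS/g bCOD.
Substrate removed = Q·(S₀ − S) = 2330 m³/d × (866 − 2.55) g/m³ = 2.01×10^6 g/d = 2012 kg/d.
Net biomass production P_X = Y_obs × Q·(S₀ − S) = 0.2061 × 2012 = 414.6 kg VSS/d.

P_X ≈ 415 kg VSS/d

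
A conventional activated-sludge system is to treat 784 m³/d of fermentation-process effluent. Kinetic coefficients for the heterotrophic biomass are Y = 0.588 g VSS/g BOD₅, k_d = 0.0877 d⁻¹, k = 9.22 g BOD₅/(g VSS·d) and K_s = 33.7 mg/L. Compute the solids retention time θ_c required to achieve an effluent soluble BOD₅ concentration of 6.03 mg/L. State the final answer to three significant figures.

θ_c ≈ 1.36 d

Specific growth rate at S = 6.03 mg/L: μ = YkS/(K_s+S) = 0.588·9.22·6.03/(33.7+6.03) = 0.8228 d⁻¹.
Then 1/θ_c = μ − k_d = 0.8228 − 0.0877 = 0.7351 d⁻¹, giving θ_c = 1.360 d.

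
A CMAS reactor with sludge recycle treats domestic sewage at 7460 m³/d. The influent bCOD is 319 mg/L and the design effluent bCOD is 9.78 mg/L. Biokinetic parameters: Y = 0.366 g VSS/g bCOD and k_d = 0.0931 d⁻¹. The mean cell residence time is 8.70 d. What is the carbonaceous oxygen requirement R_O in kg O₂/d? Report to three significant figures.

R_O ≈ 1640 kg O₂/d

Y_obs = Y / (1 + k_d θ_c) = 0.366 / (1 + 0.0931 × 8.70) = 0.366 / 1.810 = 0.2022.
Q·(S₀ − S) = 7460 × (319 − 9.78) × 10⁻³ = 2307 kg/d removed.
Biomass synthesised: P_X = Y_obs × 2307 = 466.5 kg VSS/d.
R_O = Q·(S₀ − S) − 1.42·P_X = 2307 − 1.42 × 466.5 = 1644 kg O₂/d.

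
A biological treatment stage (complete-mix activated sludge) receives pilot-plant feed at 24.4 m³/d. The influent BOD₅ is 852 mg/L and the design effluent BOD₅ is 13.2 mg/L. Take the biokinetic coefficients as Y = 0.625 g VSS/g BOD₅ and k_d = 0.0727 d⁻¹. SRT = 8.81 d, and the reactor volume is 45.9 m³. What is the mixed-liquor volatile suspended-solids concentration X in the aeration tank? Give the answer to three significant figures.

Solving the biomass balance for X: X = Y Q (S₀−S) θ_c / [V (1+k_d θ_c)] = 0.625 × 24.4 × (852 − 13.2) × 8.81 / [45.9 × (1 + 0.0727 × 8.81)] = 1497 mg/L.

X ≈ 1500 mg/L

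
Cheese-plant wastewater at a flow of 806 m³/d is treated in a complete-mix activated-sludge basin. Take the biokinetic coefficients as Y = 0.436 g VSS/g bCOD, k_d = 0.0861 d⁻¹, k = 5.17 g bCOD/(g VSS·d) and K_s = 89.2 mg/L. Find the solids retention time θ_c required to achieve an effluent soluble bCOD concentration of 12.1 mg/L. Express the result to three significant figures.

θ_c ≈ 5.46 d

From 1/θ_c = Y·k·S/(K_s + S) − k_d: Y·k·S/(K_s+S) = 0.436 × 5.17 × 12.1 / (89.2 + 12.1) = 0.2692 d⁻¹.
θ_c = 1/(μ − k_d) = 1/(0.2692 − 0.0861) = 1/0.1831 = 5.460 d.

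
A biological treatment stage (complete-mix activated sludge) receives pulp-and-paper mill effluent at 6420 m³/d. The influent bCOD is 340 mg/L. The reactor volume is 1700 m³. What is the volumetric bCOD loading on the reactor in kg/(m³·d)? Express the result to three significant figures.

L_v = Q S₀ / V = 6420 × 340 × 10⁻³ / 1700 = 1.284 kg/(m³·d).

L_v ≈ 1.28 kg bCOD/(m³·d)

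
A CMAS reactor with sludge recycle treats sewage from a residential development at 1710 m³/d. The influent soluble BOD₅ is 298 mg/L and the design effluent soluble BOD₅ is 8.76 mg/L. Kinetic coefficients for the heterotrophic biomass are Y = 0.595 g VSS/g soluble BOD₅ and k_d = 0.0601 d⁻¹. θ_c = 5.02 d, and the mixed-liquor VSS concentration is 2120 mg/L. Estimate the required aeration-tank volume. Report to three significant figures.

V ≈ 535 m³

Steady-state biomass mass balance: V·X·(1 + k_d·θ_c) = Y·Q·(S₀ − S)·θ_c, so V = 0.595 × 1710 × (298 − 8.76) × 5.02 / [2120 × (1 + 0.0601 × 5.02)] = 1.48×10^6 / 2760 = 535.3 m³.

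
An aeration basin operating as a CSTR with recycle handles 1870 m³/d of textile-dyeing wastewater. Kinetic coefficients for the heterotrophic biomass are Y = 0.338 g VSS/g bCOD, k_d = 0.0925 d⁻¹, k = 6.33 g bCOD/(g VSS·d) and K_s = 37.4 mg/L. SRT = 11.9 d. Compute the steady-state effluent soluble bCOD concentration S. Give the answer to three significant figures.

S ≈ 3.36 mg/L

From the Monod/SRT balance for a CMAS, S = K_s·(1+k_d θ_c)/[θ_c·(Y k − k_d) − 1] = 37.4 × (1 + 0.0925 × 11.9) / [11.9 × (0.338 × 6.33 − 0.0925) − 1] = 78.57 / 23.36 = 3.363 mg/L.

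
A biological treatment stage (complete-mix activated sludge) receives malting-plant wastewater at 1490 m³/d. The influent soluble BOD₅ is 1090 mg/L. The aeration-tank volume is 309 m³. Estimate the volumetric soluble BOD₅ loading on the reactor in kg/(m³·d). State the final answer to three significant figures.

L_v = Q S₀ / V = 1490 × 1090 × 10⁻³ / 309.0 = 5.256 kg/(m³·d).

L_v ≈ 5.26 kg soluble BOD₅/(m³·d)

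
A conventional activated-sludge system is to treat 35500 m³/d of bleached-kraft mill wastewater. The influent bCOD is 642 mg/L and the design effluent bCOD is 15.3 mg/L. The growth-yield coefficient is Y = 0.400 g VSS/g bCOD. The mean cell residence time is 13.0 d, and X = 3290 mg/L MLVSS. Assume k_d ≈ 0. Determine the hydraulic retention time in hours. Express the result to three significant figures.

τ ≈ 23.8 h

V·X = Y·Q·ΔS·θ_c gives V = 0.400 × 35500 × (642 − 15.3) × 13.0 / 3290 = 35164 m³.
Hydraulic retention time τ = V/Q = 35164 / 35500 = 0.9905 d = 23.77 h.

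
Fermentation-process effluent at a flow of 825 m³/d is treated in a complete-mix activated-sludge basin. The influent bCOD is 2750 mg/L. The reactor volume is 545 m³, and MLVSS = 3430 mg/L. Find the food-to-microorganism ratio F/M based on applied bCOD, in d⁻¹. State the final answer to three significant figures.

F/M = applied load / biomass = Q·S₀/(V·X) = 825 × 2750 / (545.0 × 3430) = 1.214 d⁻¹.

F/M ≈ 1.21 d⁻¹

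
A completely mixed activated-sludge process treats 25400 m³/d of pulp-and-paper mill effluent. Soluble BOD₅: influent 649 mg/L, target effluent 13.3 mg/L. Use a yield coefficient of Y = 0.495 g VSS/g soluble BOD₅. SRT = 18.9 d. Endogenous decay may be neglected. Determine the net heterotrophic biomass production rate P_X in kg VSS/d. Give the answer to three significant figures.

With endogenous decay neglected, the observed yield equals the true yield: Y_obs = Y = 0.495 g VSS/g soluble BOD₅.
Mass of soluble BOD₅ removed per day: Q(S₀ − S) = 25400 × 635.7 g/m³ = 16147 kg/d.
So the net sludge growth is P_X = 0.4950 × 16147 = 7993 kg VSS/d.

P_X ≈ 7990 kg VSS/d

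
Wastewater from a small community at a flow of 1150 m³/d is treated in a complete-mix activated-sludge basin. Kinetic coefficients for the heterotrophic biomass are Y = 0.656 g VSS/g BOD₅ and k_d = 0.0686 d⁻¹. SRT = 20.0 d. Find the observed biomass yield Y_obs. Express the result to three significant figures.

Correct the yield for decay: Y_obs = Y/(1 + k_d θ_c) = 0.656 / (1 + 0.0686 × 20.0) = 0.656 / 2.372 = 0.2766.

Y_obs ≈ 0.277 g VSS/g BOD₅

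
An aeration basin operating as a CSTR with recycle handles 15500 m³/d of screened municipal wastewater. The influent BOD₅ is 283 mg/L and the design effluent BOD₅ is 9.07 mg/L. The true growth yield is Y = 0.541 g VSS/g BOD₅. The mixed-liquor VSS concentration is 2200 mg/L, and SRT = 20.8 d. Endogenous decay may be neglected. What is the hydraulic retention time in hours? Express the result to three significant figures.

With k_d = 0 the design equation reduces to V = Y Q (S₀−S) θ_c / X = 0.541 × 15500 × (283 − 9.07) × 20.8 / 2200 = 21717 m³.
Hydraulic retention time τ = V/Q = 21717 / 15500 = 1.401 d = 33.63 h.

τ ≈ 33.6 h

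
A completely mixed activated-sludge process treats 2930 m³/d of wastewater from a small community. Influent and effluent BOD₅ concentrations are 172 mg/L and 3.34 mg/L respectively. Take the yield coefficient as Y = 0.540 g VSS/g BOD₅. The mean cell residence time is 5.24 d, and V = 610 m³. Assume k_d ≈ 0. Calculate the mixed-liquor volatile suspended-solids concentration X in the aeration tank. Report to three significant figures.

X ≈ 2290 mg/L

X = Y·Q·ΔS·θ_c / V = 0.540 × 2930 × (172 − 3.34) × 5.24 / 610 = 2292 mg/L.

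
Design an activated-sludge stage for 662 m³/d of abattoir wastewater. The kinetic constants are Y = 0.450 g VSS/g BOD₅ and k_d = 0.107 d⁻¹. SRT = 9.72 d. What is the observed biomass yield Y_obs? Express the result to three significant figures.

Correct the yield for decay: Y_obs = Y/(1 + k_d θ_c) = 0.450 / (1 + 0.107 × 9.72) = 0.450 / 2.040 = 0.2206.

Y_obs ≈ 0.221 g VSS/g BOD₅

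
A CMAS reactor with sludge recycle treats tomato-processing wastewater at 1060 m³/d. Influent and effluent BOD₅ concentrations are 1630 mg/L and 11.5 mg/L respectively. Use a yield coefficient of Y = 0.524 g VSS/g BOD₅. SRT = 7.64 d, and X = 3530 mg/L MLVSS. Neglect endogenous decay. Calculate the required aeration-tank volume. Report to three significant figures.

V ≈ 1950 m³

Biomass mass balance (decay neglected): V·X = Y·Q·(S₀ − S)·θ_c, so V = 0.524 × 1060 × (1630 − 11.5) × 7.64 / 3530 = 1946 m³.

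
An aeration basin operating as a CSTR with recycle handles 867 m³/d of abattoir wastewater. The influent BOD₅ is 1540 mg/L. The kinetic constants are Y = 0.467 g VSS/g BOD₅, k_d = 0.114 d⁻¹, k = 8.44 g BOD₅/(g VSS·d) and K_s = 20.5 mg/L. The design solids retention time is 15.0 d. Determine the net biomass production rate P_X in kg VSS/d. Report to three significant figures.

P_X ≈ 230 kg VSS/d

For a completely mixed reactor with recycle the Lawrence–McCarty relation gives S = K_s·(1 + k_d·θ_c) / [θ_c·(Y·k − k_d) − 1] = 20.5 × (1 + 0.114 × 15.0) / [15.0 × (0.467 × 8.44 − 0.114) − 1] = 55.55 / 56.41 = 0.9848 mg/L.
Y_obs = Y / (1 + k_d θ_c) = 0.467 / (1 + 0.114 × 15.0) = 0.467 / 2.710 = 0.1723.
ΔS = 1540 − 0.985 = 1539 mg/L, so the substrate removal rate is 867 × 1539/1000 = 1334 kg BOD₅/d.
So the net sludge growth is P_X = 0.1723 × 1334 = 229.9 kg VSS/d.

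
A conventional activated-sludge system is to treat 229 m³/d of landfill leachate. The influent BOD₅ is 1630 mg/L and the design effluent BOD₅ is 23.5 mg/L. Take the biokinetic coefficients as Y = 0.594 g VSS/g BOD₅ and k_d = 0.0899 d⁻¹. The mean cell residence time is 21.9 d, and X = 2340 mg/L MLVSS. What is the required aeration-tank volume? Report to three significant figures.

V ≈ 689 m³

Rearranging the biomass balance for a CMAS with decay, V = Y·Q·ΔS·θ_c / [X·(1+k_d θ_c)] = 0.594 × 229 × (1630 − 23.5) × 21.9 / [2340 × (1 + 0.0899 × 21.9)] = 4.79×10^6 / 6947 = 688.9 m³.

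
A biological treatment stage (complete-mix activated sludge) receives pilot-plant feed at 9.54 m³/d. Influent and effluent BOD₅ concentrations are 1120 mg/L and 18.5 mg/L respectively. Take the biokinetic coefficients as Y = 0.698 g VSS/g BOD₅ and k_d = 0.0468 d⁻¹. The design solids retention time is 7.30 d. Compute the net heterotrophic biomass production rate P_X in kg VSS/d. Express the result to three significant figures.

P_X ≈ 5.47 kg VSS/d

Y_obs = Y / (1 + k_d θ_c) = 0.698 / (1 + 0.0468 × 7.30) = 0.698 / 1.342 = 0.5203.
Mass of BOD₅ removed per day: Q(S₀ − S) = 9.54 × 1102 g/m³ = 10.51 kg/d.
Net biomass production P_X = Y_obs × Q·(S₀ − S) = 0.5203 × 10.51 = 5.467 kg VSS/d.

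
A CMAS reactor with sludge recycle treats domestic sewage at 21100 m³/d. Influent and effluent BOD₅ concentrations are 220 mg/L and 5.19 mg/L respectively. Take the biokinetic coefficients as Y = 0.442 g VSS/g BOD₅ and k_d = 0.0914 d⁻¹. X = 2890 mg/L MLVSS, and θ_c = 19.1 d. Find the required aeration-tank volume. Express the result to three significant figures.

Steady-state biomass mass balance: V·X·(1 + k_d·θ_c) = Y·Q·(S₀ − S)·θ_c, so V = 0.442 × 21100 × (220 − 5.19) × 19.1 / [2890 × (1 + 0.0914 × 19.1)] = 3.83×10^7 / 7935 = 4822 m³.

V ≈ 4820 m³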